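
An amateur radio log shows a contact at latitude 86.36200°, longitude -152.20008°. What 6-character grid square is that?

BR36vi

Add 180° to longitude and 90° to latitude: 27.7999, 176.3620.
Field: 27.7999/20 → 1 → B, 176.3620/10 → 17 → R; chars BR.
Square: 7.7999/2 → 3, 6.3620/1 → 6; chars 36.
Subsquare: 1.7999/0.0833333 → 21 → v, 0.3620/0.0416667 → 8 → i; chars vi.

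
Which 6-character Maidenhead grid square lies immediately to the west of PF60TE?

Longitude subsquare t = 19; −1 → 18 = s.
The latitude characters are unchanged.

PF60se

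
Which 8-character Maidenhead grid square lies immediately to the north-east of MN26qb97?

MN26rb08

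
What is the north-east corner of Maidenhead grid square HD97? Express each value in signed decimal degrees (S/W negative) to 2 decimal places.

-52.00, -20.00

Field H=7, D=3: +7·20° lon, +3·10° lat → SW at lon -40°, lat -60°.
Square 9, 7: +9·2° lon, +7·1° lat → SW at lon -22°, lat -53°.
Cell spans 2° lon × 1° lat. NE corner is SW corner plus one full cell.
latitude -52.00, longitude -20.00.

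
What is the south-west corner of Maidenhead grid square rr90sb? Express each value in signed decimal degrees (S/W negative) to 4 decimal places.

80.0417, 179.5000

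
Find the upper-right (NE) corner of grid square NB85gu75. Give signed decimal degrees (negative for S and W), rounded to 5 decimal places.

-74.14167, 96.56667

Field N=13, B=1: +13·20° lon, +1·10° lat → SW at lon 80°, lat -80°.
Square 8, 5: +8·2° lon, +5·1° lat → SW at lon 96°, lat -75°.
Subsquare g=6, u=20: +6·0.0833333° lon, +20·0.0416667° lat → SW at lon 96.5°, lat -74.1667°.
Extended square 7, 5: +7·0.00833333° lon, +5·0.00416667° lat → SW at lon 96.5583°, lat -74.1458°.
Cell spans 0.00833333° lon × 0.00416667° lat. NE corner is SW corner plus one full cell.
latitude -74.14167, longitude 96.56667.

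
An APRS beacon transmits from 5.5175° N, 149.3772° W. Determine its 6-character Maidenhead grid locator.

Add 180° to longitude and 90° to latitude: 30.6228, 95.5175.
Field: 30.6228/20 → 1 → B, 95.5175/10 → 9 → J; chars BJ.
Square: 10.6228/2 → 5, 5.5175/1 → 5; chars 55.
Subsquare: 0.6228/0.0833333 → 7 → h, 0.5175/0.0416667 → 12 → m; chars hm.

BJ55hm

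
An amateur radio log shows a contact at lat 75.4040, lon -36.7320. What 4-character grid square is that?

HQ15

Shift to the Maidenhead origin (180°W, 90°S): lon 143.27, lat 165.40.
Field: lon ⌊143.27/20⌋ = 7 → H; lat ⌊165.40/10⌋ = 16 → Q.
Square: lon ⌊3.27/2⌋ = 1; lat ⌊5.40/1⌋ = 5.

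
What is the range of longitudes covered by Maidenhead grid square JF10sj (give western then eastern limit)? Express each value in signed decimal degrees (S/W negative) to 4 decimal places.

3.5000, 3.5833

Field J=9, F=5: +9·20° lon, +5·10° lat → SW at lon 0°, lat -40°.
Square 1, 0: +1·2° lon, +0·1° lat → SW at lon 2°, lat -40°.
Subsquare s=18, j=9: +18·0.0833333° lon, +9·0.0416667° lat → SW at lon 3.5°, lat -39.625°.
Cell spans 0.0833333° lon × 0.0416667° lat.
west 3.5000, east 3.5833.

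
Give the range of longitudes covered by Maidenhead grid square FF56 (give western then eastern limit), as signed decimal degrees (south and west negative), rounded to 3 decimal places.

Field F=5, F=5: +5·20° lon, +5·10° lat → SW at lon -80°, lat -40°.
Square 5, 6: +5·2° lon, +6·1° lat → SW at lon -70°, lat -34°.
Cell spans 2° lon × 1° lat.
west -70.000, east -68.000.

-70.000, -68.000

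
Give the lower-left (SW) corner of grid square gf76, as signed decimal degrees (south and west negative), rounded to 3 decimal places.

Field G=6, F=5: +6·20° lon, +5·10° lat → SW at lon -60°, lat -40°.
Square 7, 6: +7·2° lon, +6·1° lat → SW at lon -46°, lat -34°.
latitude -34.000, longitude -46.000.

-34.000, -46.000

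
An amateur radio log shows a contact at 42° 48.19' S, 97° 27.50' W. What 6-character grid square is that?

Offset from 180°W / 90°S: lon 82.5417°, lat 47.1968°.
Field: lon ⌊82.5417/20⌋ = 4 → E; lat ⌊47.1968/10⌋ = 4 → E.
Square: lon ⌊2.5417/2⌋ = 1; lat ⌊7.1968/1⌋ = 7.
Subsquare: lon ⌊0.5417/0.0833333⌋ = 6 → g; lat ⌊0.1968/0.0416667⌋ = 4 → e.

EE17ge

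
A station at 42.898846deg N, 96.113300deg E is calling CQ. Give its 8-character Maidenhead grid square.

Shift to the Maidenhead origin (180°W, 90°S): lon 276.11330, lat 132.89885.
Field (20°×10°, letters A–R): lon ⌊276.11330/20⌋ = 13 → N; lat ⌊132.89885/10⌋ = 13 → N.
Square (2°×1°, digits 0–9): lon ⌊16.11330/2⌋ = 8; lat ⌊2.89885/1⌋ = 2.
Subsquare (5′×2.5′, letters a–x): lon ⌊0.11330/0.0833333⌋ = 1 → b; lat ⌊0.89885/0.0416667⌋ = 21 → v.
Extended square (30″×15″, digits 0–9): lon ⌊0.02997/0.00833333⌋ = 3; lat ⌊0.02385/0.00416667⌋ = 5.

NN82bv35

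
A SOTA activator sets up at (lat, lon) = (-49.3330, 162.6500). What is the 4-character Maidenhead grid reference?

RE10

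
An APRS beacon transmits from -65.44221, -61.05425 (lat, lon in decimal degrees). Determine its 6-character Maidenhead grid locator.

FC94ln

Offset from 180°W / 90°S: lon 118.9458°, lat 24.5578°.
Field (20°×10°, letters A–R): 118.9458/20 → 5 → F, 24.5578/10 → 2 → C; chars FC.
Square (2°×1°, digits 0–9): 18.9458/2 → 9, 4.5578/1 → 4; chars 94.
Subsquare (5′×2.5′, letters a–x): 0.9458/0.0833333 → 11 → l, 0.5578/0.0416667 → 13 → n; chars ln.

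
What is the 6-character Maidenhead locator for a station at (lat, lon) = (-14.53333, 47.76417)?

LH35vl

Shift to the Maidenhead origin (180°W, 90°S): lon 227.7642, lat 75.4667.
Field: 227.7642/20 → 11 → L, 75.4667/10 → 7 → H; chars LH.
Square: 7.7642/2 → 3, 5.4667/1 → 5; chars 35.
Subsquare: 1.7642/0.0833333 → 21 → v, 0.4667/0.0416667 → 11 → l; chars vl.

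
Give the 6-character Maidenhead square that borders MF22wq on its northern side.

MF22wr

Latitude subsquare q = 16; +1 → 17 = r.
The longitude characters are unchanged.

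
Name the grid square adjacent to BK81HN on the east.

BK81in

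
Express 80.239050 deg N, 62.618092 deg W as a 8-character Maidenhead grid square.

Offset from 180°W / 90°S: lon 117.38191°, lat 170.23905°.
Field (20°×10°, letters A–R): 117.38191/20 → 5 → F, 170.23905/10 → 17 → R; chars FR.
Square (2°×1°, digits 0–9): 17.38191/2 → 8, 0.23905/1 → 0; chars 80.
Subsquare (5′×2.5′, letters a–x): 1.38191/0.0833333 → 16 → q, 0.23905/0.0416667 → 5 → f; chars qf.
Extended square (30″×15″, digits 0–9): 0.04857/0.00833333 → 5, 0.03072/0.00416667 → 7; chars 57.

FR80qf57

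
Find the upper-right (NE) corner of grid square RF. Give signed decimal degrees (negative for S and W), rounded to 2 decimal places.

Field R=17, F=5: +17·20° lon, +5·10° lat → SW at lon 160°, lat -40°.
Cell spans 20° lon × 10° lat. NE corner is SW corner plus one full cell.
latitude -30.00, longitude 180.00.

-30.00, 180.00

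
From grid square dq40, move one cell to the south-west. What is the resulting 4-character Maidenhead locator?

Longitude square 4; −1 → 3.
Latitude square 0; −1 → -1, wraps to 9, carry into field.
Latitude field Q = 16; −1 → 15 = P.

DP39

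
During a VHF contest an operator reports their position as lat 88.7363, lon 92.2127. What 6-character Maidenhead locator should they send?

NR68cr

Add 180° to longitude and 90° to latitude: 272.2127, 178.7363.
Field (20°×10°, letters A–R): lon ⌊272.2127/20⌋ = 13 → N; lat ⌊178.7363/10⌋ = 17 → R.
Square (2°×1°, digits 0–9): lon ⌊12.2127/2⌋ = 6; lat ⌊8.7363/1⌋ = 8.
Subsquare (5′×2.5′, letters a–x): lon ⌊0.2127/0.0833333⌋ = 2 → c; lat ⌊0.7363/0.0416667⌋ = 17 → r.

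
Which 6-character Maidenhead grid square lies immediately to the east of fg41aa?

Longitude subsquare a = 0; +1 → 1 = b.
The latitude characters are unchanged.

FG41ba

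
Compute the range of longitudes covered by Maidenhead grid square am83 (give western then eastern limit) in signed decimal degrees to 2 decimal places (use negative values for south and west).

-164.00, -162.00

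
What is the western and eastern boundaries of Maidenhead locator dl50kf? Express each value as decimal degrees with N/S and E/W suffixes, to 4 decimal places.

109.1667° W, 109.0833° W

Field D=3, L=11: +3·20° lon, +11·10° lat → SW at lon -120°, lat 20°.
Square 5, 0: +5·2° lon, +0·1° lat → SW at lon -110°, lat 20°.
Subsquare k=10, f=5: +10·0.0833333° lon, +5·0.0416667° lat → SW at lon -109.167°, lat 20.2083°.
Cell spans 0.0833333° lon × 0.0416667° lat.
west 109.1667° W, east 109.0833° W.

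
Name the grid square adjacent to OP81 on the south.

Latitude square 1; −1 → 0.
The longitude characters are unchanged.

OP80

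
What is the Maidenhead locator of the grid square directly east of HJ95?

Longitude square 9; +1 → 10, wraps to 0, carry into field.
Longitude field H = 7; +1 → 8 = I.
The latitude characters are unchanged.

IJ05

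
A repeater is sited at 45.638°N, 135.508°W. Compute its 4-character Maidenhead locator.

Shift to the Maidenhead origin (180°W, 90°S): lon 44.49, lat 135.64.
Field: 44.49/20 → 2 → C, 135.64/10 → 13 → N; chars CN.
Square: 4.49/2 → 2, 5.64/1 → 5; chars 25.

CN25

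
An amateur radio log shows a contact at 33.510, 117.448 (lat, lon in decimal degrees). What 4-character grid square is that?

Offset from 180°W / 90°S: lon 297.45°, lat 123.51°.
Field: 297.45/20 → 14 → O, 123.51/10 → 12 → M; chars OM.
Square: 17.45/2 → 8, 3.51/1 → 3; chars 83.

OM83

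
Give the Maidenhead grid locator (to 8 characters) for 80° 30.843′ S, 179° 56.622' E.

Add 180° to longitude and 90° to latitude: 359.94370, 9.48595.
Field: lon ⌊359.94370/20⌋ = 17 → R; lat ⌊9.48595/10⌋ = 0 → A.
Square: lon ⌊19.94370/2⌋ = 9; lat ⌊9.48595/1⌋ = 9.
Subsquare: lon ⌊1.94370/0.0833333⌋ = 23 → x; lat ⌊0.48595/0.0416667⌋ = 11 → l.
Extended square: lon ⌊0.02703/0.00833333⌋ = 3; lat ⌊0.02762/0.00416667⌋ = 6.

RA99xl36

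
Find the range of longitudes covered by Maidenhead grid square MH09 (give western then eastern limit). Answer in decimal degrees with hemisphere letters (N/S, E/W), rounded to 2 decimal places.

60.00° E, 62.00° E

Field M=12, H=7: +12·20° lon, +7·10° lat → SW at lon 60°, lat -20°.
Square 0, 9: +0·2° lon, +9·1° lat → SW at lon 60°, lat -11°.
Cell spans 2° lon × 1° lat.
west 60.00° E, east 62.00° E.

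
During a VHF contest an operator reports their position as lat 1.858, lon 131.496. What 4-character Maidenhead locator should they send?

PJ51

Add 180° to longitude and 90° to latitude: 311.50, 91.86.
Field (20°×10°, letters A–R): lon ⌊311.50/20⌋ = 15 → P; lat ⌊91.86/10⌋ = 9 → J.
Square (2°×1°, digits 0–9): lon ⌊11.50/2⌋ = 5; lat ⌊1.86/1⌋ = 1.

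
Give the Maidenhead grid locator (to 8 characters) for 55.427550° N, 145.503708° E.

QO25sk02

Offset from 180°W / 90°S: lon 325.50371°, lat 145.42755°.
Field: lon ⌊325.50371/20⌋ = 16 → Q; lat ⌊145.42755/10⌋ = 14 → O.
Square: lon ⌊5.50371/2⌋ = 2; lat ⌊5.42755/1⌋ = 5.
Subsquare: lon ⌊1.50371/0.0833333⌋ = 18 → s; lat ⌊0.42755/0.0416667⌋ = 10 → k.
Extended square: lon ⌊0.00371/0.00833333⌋ = 0; lat ⌊0.01088/0.00416667⌋ = 2.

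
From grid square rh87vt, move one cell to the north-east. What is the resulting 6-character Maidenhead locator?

Longitude subsquare v = 21; +1 → 22 = w.
Latitude subsquare t = 19; +1 → 20 = u.

RH87wu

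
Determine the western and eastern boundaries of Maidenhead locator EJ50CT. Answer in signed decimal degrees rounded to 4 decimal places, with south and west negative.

-89.8333, -89.7500

Field E=4, J=9: +4·20° lon, +9·10° lat → SW at lon -100°, lat 0°.
Square 5, 0: +5·2° lon, +0·1° lat → SW at lon -90°, lat 0°.
Subsquare c=2, t=19: +2·0.0833333° lon, +19·0.0416667° lat → SW at lon -89.8333°, lat 0.791667°.
Cell spans 0.0833333° lon × 0.0416667° lat.
west -89.8333, east -89.7500.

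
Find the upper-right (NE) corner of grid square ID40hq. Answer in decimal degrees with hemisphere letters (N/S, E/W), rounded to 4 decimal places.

Field I=8, D=3: +8·20° lon, +3·10° lat → SW at lon -20°, lat -60°.
Square 4, 0: +4·2° lon, +0·1° lat → SW at lon -12°, lat -60°.
Subsquare h=7, q=16: +7·0.0833333° lon, +16·0.0416667° lat → SW at lon -11.4167°, lat -59.3333°.
Cell spans 0.0833333° lon × 0.0416667° lat. NE corner is SW corner plus one full cell.
latitude 59.2917° S, longitude 11.3333° W.

59.2917° S, 11.3333° W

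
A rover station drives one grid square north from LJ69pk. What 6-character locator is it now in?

Latitude subsquare k = 10; +1 → 11 = l.
The longitude characters are unchanged.

LJ69pl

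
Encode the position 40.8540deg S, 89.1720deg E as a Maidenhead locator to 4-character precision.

Shift to the Maidenhead origin (180°W, 90°S): lon 269.17, lat 49.15.
Field: 269.17/20 → 13 → N, 49.15/10 → 4 → E; chars NE.
Square: 9.17/2 → 4, 9.15/1 → 9; chars 49.

NE49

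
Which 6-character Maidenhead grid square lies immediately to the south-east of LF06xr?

LF16aq

Longitude subsquare x = 23; +1 → 24, wraps to 0 = a, carry into square.
Longitude square 0; +1 → 1.
Latitude subsquare r = 17; −1 → 16 = q.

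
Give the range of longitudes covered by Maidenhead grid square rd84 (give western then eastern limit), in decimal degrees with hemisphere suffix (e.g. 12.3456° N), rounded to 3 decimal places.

Field R=17, D=3: +17·20° lon, +3·10° lat → SW at lon 160°, lat -60°.
Square 8, 4: +8·2° lon, +4·1° lat → SW at lon 176°, lat -56°.
Cell spans 2° lon × 1° lat.
west 176.000° E, east 178.000° E.

176.000° E, 178.000° E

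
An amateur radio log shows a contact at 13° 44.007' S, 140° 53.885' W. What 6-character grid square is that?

Offset from 180°W / 90°S: lon 39.1019°, lat 76.2665°.
Field (20°×10°, letters A–R): 39.1019/20 → 1 → B, 76.2665/10 → 7 → H; chars BH.
Square (2°×1°, digits 0–9): 19.1019/2 → 9, 6.2665/1 → 6; chars 96.
Subsquare (5′×2.5′, letters a–x): 1.1019/0.0833333 → 13 → n, 0.2665/0.0416667 → 6 → g; chars ng.

BH96ng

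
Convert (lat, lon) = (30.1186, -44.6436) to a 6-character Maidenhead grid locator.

Shift to the Maidenhead origin (180°W, 90°S): lon 135.3564, lat 120.1186.
Field (20°×10°, letters A–R): lon ⌊135.3564/20⌋ = 6 → G; lat ⌊120.1186/10⌋ = 12 → M.
Square (2°×1°, digits 0–9): lon ⌊15.3564/2⌋ = 7; lat ⌊0.1186/1⌋ = 0.
Subsquare (5′×2.5′, letters a–x): lon ⌊1.3564/0.0833333⌋ = 16 → q; lat ⌊0.1186/0.0416667⌋ = 2 → c.

GM70qc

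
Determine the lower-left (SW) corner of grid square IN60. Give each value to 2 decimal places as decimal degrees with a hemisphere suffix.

40.00° N, 8.00° W

Field I=8, N=13: +8·20° lon, +13·10° lat → SW at lon -20°, lat 40°.
Square 6, 0: +6·2° lon, +0·1° lat → SW at lon -8°, lat 40°.
latitude 40.00° N, longitude 8.00° W.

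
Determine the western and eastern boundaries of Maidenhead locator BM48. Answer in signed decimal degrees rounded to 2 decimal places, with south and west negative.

Field B=1, M=12: +1·20° lon, +12·10° lat → SW at lon -160°, lat 30°.
Square 4, 8: +4·2° lon, +8·1° lat → SW at lon -152°, lat 38°.
Cell spans 2° lon × 1° lat.
west -152.00, east -150.00.

-152.00, -150.00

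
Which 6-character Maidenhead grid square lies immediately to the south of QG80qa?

Latitude subsquare a = 0; −1 → -1, wraps to 23 = x, carry into square.
Latitude square 0; −1 → -1, wraps to 9, carry into field.
Latitude field G = 6; −1 → 5 = F.
The longitude characters are unchanged.

QF89qx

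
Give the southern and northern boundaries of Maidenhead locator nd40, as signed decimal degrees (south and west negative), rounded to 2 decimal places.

-60.00, -59.00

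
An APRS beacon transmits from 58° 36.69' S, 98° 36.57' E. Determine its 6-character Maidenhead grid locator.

Add 180° to longitude and 90° to latitude: 278.6095, 31.3885.
Field: 278.6095/20 → 13 → N, 31.3885/10 → 3 → D; chars ND.
Square: 18.6095/2 → 9, 1.3885/1 → 1; chars 91.
Subsquare: 0.6095/0.0833333 → 7 → h, 0.3885/0.0416667 → 9 → j; chars hj.

ND91hj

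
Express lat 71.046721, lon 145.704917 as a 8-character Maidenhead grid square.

QQ21ub41

Add 180° to longitude and 90° to latitude: 325.70492, 161.04672.
Field: lon ⌊325.70492/20⌋ = 16 → Q; lat ⌊161.04672/10⌋ = 16 → Q.
Square: lon ⌊5.70492/2⌋ = 2; lat ⌊1.04672/1⌋ = 1.
Subsquare: lon ⌊1.70492/0.0833333⌋ = 20 → u; lat ⌊0.04672/0.0416667⌋ = 1 → b.
Extended square: lon ⌊0.03825/0.00833333⌋ = 4; lat ⌊0.00505/0.00416667⌋ = 1.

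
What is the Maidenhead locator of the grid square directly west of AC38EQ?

AC38dq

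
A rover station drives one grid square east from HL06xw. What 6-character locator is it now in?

Longitude subsquare x = 23; +1 → 24, wraps to 0 = a, carry into square.
Longitude square 0; +1 → 1.
The latitude characters are unchanged.

HL16aw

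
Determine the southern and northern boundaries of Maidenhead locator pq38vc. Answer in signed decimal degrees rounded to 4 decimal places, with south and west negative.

Field P=15, Q=16: +15·20° lon, +16·10° lat → SW at lon 120°, lat 70°.
Square 3, 8: +3·2° lon, +8·1° lat → SW at lon 126°, lat 78°.
Subsquare v=21, c=2: +21·0.0833333° lon, +2·0.0416667° lat → SW at lon 127.75°, lat 78.0833°.
Cell spans 0.0833333° lon × 0.0416667° lat.
south 78.0833, north 78.1250.

78.0833, 78.1250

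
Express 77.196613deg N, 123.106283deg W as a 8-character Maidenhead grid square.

CQ87ke77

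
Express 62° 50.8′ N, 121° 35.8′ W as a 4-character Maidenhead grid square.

CP92

Shift to the Maidenhead origin (180°W, 90°S): lon 58.40, lat 152.85.
Field: lon ⌊58.40/20⌋ = 2 → C; lat ⌊152.85/10⌋ = 15 → P.
Square: lon ⌊18.40/2⌋ = 9; lat ⌊2.85/1⌋ = 2.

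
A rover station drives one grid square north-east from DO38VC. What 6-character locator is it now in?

Longitude subsquare v = 21; +1 → 22 = w.
Latitude subsquare c = 2; +1 → 3 = d.

DO38wd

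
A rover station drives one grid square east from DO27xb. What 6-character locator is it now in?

Longitude subsquare x = 23; +1 → 24, wraps to 0 = a, carry into square.
Longitude square 2; +1 → 3.
The latitude characters are unchanged.

DO37ab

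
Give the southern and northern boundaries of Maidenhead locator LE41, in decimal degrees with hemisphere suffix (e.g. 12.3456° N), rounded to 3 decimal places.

49.000° S, 48.000° S

Field L=11, E=4: +11·20° lon, +4·10° lat → SW at lon 40°, lat -50°.
Square 4, 1: +4·2° lon, +1·1° lat → SW at lon 48°, lat -49°.
Cell spans 2° lon × 1° lat.
south 49.000° S, north 48.000° S.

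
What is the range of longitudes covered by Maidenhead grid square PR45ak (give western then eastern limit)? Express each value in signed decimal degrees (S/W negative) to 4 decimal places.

128.0000, 128.0833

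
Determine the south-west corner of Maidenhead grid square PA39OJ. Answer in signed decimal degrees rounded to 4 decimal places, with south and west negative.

-80.6250, 127.1667

Field P=15, A=0: +15·20° lon, +0·10° lat → SW at lon 120°, lat -90°.
Square 3, 9: +3·2° lon, +9·1° lat → SW at lon 126°, lat -81°.
Subsquare o=14, j=9: +14·0.0833333° lon, +9·0.0416667° lat → SW at lon 127.167°, lat -80.625°.
latitude -80.6250, longitude 127.1667.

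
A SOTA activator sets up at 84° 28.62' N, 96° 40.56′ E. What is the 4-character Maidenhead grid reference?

Offset from 180°W / 90°S: lon 276.68°, lat 174.48°.
Field: lon ⌊276.68/20⌋ = 13 → N; lat ⌊174.48/10⌋ = 17 → R.
Square: lon ⌊16.68/2⌋ = 8; lat ⌊4.48/1⌋ = 4.

NR84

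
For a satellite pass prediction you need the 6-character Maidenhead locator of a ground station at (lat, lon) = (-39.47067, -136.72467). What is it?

CF10pm

Offset from 180°W / 90°S: lon 43.2753°, lat 50.5293°.
Field: 43.2753/20 → 2 → C, 50.5293/10 → 5 → F; chars CF.
Square: 3.2753/2 → 1, 0.5293/1 → 0; chars 10.
Subsquare: 1.2753/0.0833333 → 15 → p, 0.5293/0.0416667 → 12 → m; chars pm.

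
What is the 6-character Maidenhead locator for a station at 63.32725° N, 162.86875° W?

AP83nh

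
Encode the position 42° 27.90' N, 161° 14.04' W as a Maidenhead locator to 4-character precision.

AN92

Offset from 180°W / 90°S: lon 18.77°, lat 132.47°.
Field (20°×10°, letters A–R): 18.77/20 → 0 → A, 132.47/10 → 13 → N; chars AN.
Square (2°×1°, digits 0–9): 18.77/2 → 9, 2.47/1 → 2; chars 92.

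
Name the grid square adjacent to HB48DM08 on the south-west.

HB48cm97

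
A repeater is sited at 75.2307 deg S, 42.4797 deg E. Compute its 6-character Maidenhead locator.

LB14fs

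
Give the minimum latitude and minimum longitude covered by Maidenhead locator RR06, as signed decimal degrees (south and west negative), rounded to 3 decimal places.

86.000, 160.000

Field R=17, R=17: +17·20° lon, +17·10° lat → SW at lon 160°, lat 80°.
Square 0, 6: +0·2° lon, +6·1° lat → SW at lon 160°, lat 86°.
latitude 86.000, longitude 160.000.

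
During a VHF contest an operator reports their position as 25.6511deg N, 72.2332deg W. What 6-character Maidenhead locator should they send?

FL35vp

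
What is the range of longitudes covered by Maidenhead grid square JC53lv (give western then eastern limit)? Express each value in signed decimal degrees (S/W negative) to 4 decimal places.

Field J=9, C=2: +9·20° lon, +2·10° lat → SW at lon 0°, lat -70°.
Square 5, 3: +5·2° lon, +3·1° lat → SW at lon 10°, lat -67°.
Subsquare l=11, v=21: +11·0.0833333° lon, +21·0.0416667° lat → SW at lon 10.9167°, lat -66.125°.
Cell spans 0.0833333° lon × 0.0416667° lat.
west 10.9167, east 11.0000.

10.9167, 11.0000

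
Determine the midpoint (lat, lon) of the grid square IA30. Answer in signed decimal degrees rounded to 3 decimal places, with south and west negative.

Field I=8, A=0: +8·20° lon, +0·10° lat → SW at lon -20°, lat -90°.
Square 3, 0: +3·2° lon, +0·1° lat → SW at lon -14°, lat -90°.
Cell spans 2° lon × 1° lat. Centre is SW corner plus half of each.
latitude -89.500, longitude -13.000.

-89.500, -13.000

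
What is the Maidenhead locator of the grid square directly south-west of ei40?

Longitude square 4; −1 → 3.
Latitude square 0; −1 → -1, wraps to 9, carry into field.
Latitude field I = 8; −1 → 7 = H.

EH39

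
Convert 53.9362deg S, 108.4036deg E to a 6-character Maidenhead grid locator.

OD46eb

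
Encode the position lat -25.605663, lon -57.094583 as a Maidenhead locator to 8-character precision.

GG14kj84

Add 180° to longitude and 90° to latitude: 122.90542, 64.39434.
Field: 122.90542/20 → 6 → G, 64.39434/10 → 6 → G; chars GG.
Square: 2.90542/2 → 1, 4.39434/1 → 4; chars 14.
Subsquare: 0.90542/0.0833333 → 10 → k, 0.39434/0.0416667 → 9 → j; chars kj.
Extended square: 0.07208/0.00833333 → 8, 0.01934/0.00416667 → 4; chars 84.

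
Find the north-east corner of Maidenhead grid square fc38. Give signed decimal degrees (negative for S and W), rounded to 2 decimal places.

-61.00, -72.00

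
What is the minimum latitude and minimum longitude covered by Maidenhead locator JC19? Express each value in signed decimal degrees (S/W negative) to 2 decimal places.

-61.00, 2.00

Field J=9, C=2: +9·20° lon, +2·10° lat → SW at lon 0°, lat -70°.
Square 1, 9: +1·2° lon, +9·1° lat → SW at lon 2°, lat -61°.
latitude -61.00, longitude 2.00.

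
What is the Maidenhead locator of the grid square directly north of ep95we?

Latitude subsquare e = 4; +1 → 5 = f.
The longitude characters are unchanged.

EP95wf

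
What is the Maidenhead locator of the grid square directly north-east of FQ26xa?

Longitude subsquare x = 23; +1 → 24, wraps to 0 = a, carry into square.
Longitude square 2; +1 → 3.
Latitude subsquare a = 0; +1 → 1 = b.

FQ36ab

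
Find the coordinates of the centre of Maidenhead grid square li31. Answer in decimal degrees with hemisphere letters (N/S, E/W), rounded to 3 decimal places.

Field L=11, I=8: +11·20° lon, +8·10° lat → SW at lon 40°, lat -10°.
Square 3, 1: +3·2° lon, +1·1° lat → SW at lon 46°, lat -9°.
Cell spans 2° lon × 1° lat. Centre is SW corner plus half of each.
latitude 8.500° S, longitude 47.000° E.

8.500° S, 47.000° E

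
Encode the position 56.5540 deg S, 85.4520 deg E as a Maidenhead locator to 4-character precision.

ND23

Shift to the Maidenhead origin (180°W, 90°S): lon 265.45, lat 33.45.
Field: 265.45/20 → 13 → N, 33.45/10 → 3 → D; chars ND.
Square: 5.45/2 → 2, 3.45/1 → 3; chars 23.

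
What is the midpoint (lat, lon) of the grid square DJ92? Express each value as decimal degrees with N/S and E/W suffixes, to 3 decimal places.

2.500° N, 101.000° W

Field D=3, J=9: +3·20° lon, +9·10° lat → SW at lon -120°, lat 0°.
Square 9, 2: +9·2° lon, +2·1° lat → SW at lon -102°, lat 2°.
Cell spans 2° lon × 1° lat. Centre is SW corner plus half of each.
latitude 2.500° N, longitude 101.000° W.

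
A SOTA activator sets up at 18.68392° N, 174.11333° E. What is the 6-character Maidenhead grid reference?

RK78bq

Offset from 180°W / 90°S: lon 354.1133°, lat 108.6839°.
Field (20°×10°, letters A–R): lon ⌊354.1133/20⌋ = 17 → R; lat ⌊108.6839/10⌋ = 10 → K.
Square (2°×1°, digits 0–9): lon ⌊14.1133/2⌋ = 7; lat ⌊8.6839/1⌋ = 8.
Subsquare (5′×2.5′, letters a–x): lon ⌊0.1133/0.0833333⌋ = 1 → b; lat ⌊0.6839/0.0416667⌋ = 16 → q.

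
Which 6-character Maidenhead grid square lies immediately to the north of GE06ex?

GE07ea

Latitude subsquare x = 23; +1 → 24, wraps to 0 = a, carry into square.
Latitude square 6; +1 → 7.
The longitude characters are unchanged.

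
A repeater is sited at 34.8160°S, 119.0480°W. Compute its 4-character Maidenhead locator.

Shift to the Maidenhead origin (180°W, 90°S): lon 60.95, lat 55.18.
Field (20°×10°, letters A–R): 60.95/20 → 3 → D, 55.18/10 → 5 → F; chars DF.
Square (2°×1°, digits 0–9): 0.95/2 → 0, 5.18/1 → 5; chars 05.

DF05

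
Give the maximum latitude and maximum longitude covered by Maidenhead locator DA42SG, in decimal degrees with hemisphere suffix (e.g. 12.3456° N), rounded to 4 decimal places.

87.7083° S, 110.4167° W

Field D=3, A=0: +3·20° lon, +0·10° lat → SW at lon -120°, lat -90°.
Square 4, 2: +4·2° lon, +2·1° lat → SW at lon -112°, lat -88°.
Subsquare s=18, g=6: +18·0.0833333° lon, +6·0.0416667° lat → SW at lon -110.5°, lat -87.75°.
Cell spans 0.0833333° lon × 0.0416667° lat. NE corner is SW corner plus one full cell.
latitude 87.7083° S, longitude 110.4167° W.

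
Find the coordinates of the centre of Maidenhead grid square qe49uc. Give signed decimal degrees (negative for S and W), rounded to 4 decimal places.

-40.8958, 149.7083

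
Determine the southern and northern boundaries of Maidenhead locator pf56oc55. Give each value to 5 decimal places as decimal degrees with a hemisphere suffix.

Field P=15, F=5: +15·20° lon, +5·10° lat → SW at lon 120°, lat -40°.
Square 5, 6: +5·2° lon, +6·1° lat → SW at lon 130°, lat -34°.
Subsquare o=14, c=2: +14·0.0833333° lon, +2·0.0416667° lat → SW at lon 131.167°, lat -33.9167°.
Extended square 5, 5: +5·0.00833333° lon, +5·0.00416667° lat → SW at lon 131.208°, lat -33.8958°.
Cell spans 0.00833333° lon × 0.00416667° lat.
south 33.89583° S, north 33.89167° S.

33.89583° S, 33.89167° S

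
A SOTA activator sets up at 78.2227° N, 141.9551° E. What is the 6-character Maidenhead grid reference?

QQ08xf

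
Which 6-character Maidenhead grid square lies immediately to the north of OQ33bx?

Latitude subsquare x = 23; +1 → 24, wraps to 0 = a, carry into square.
Latitude square 3; +1 → 4.
The longitude characters are unchanged.

OQ34ba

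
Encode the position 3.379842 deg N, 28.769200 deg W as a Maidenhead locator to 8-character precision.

HJ53oj71

Offset from 180°W / 90°S: lon 151.23080°, lat 93.37984°.
Field: 151.23080/20 → 7 → H, 93.37984/10 → 9 → J; chars HJ.
Square: 11.23080/2 → 5, 3.37984/1 → 3; chars 53.
Subsquare: 1.23080/0.0833333 → 14 → o, 0.37984/0.0416667 → 9 → j; chars oj.
Extended square: 0.06413/0.00833333 → 7, 0.00484/0.00416667 → 1; chars 71.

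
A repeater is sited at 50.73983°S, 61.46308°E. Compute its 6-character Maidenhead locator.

MD09rg

Offset from 180°W / 90°S: lon 241.4631°, lat 39.2602°.
Field: 241.4631/20 → 12 → M, 39.2602/10 → 3 → D; chars MD.
Square: 1.4631/2 → 0, 9.2602/1 → 9; chars 09.
Subsquare: 1.4631/0.0833333 → 17 → r, 0.2602/0.0416667 → 6 → g; chars rg.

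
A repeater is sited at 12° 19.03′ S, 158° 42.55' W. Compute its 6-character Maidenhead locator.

BH07pq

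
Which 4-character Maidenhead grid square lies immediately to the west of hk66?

HK56

Longitude square 6; −1 → 5.
The latitude characters are unchanged.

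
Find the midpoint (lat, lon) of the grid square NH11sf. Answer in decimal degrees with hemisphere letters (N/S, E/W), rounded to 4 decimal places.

Field N=13, H=7: +13·20° lon, +7·10° lat → SW at lon 80°, lat -20°.
Square 1, 1: +1·2° lon, +1·1° lat → SW at lon 82°, lat -19°.
Subsquare s=18, f=5: +18·0.0833333° lon, +5·0.0416667° lat → SW at lon 83.5°, lat -18.7917°.
Cell spans 0.0833333° lon × 0.0416667° lat. Centre is SW corner plus half of each.
latitude 18.7708° S, longitude 83.5417° E.

18.7708° S, 83.5417° E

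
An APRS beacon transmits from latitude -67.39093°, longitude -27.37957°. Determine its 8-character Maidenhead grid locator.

Shift to the Maidenhead origin (180°W, 90°S): lon 152.62043, lat 22.60907.
Field (20°×10°, letters A–R): lon ⌊152.62043/20⌋ = 7 → H; lat ⌊22.60907/10⌋ = 2 → C.
Square (2°×1°, digits 0–9): lon ⌊12.62043/2⌋ = 6; lat ⌊2.60907/1⌋ = 2.
Subsquare (5′×2.5′, letters a–x): lon ⌊0.62043/0.0833333⌋ = 7 → h; lat ⌊0.60907/0.0416667⌋ = 14 → o.
Extended square (30″×15″, digits 0–9): lon ⌊0.03710/0.00833333⌋ = 4; lat ⌊0.02574/0.00416667⌋ = 6.

HC62ho46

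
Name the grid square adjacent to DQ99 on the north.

DR90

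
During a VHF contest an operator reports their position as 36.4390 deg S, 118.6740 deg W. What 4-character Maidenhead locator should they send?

DF03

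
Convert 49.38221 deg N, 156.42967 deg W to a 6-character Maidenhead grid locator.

BN19sj

Offset from 180°W / 90°S: lon 23.5703°, lat 139.3822°.
Field (20°×10°, letters A–R): 23.5703/20 → 1 → B, 139.3822/10 → 13 → N; chars BN.
Square (2°×1°, digits 0–9): 3.5703/2 → 1, 9.3822/1 → 9; chars 19.
Subsquare (5′×2.5′, letters a–x): 1.5703/0.0833333 → 18 → s, 0.3822/0.0416667 → 9 → j; chars sj.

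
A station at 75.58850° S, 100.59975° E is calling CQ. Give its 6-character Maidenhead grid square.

OB04hj

Shift to the Maidenhead origin (180°W, 90°S): lon 280.5997, lat 14.4115.
Field: 280.5997/20 → 14 → O, 14.4115/10 → 1 → B; chars OB.
Square: 0.5997/2 → 0, 4.4115/1 → 4; chars 04.
Subsquare: 0.5997/0.0833333 → 7 → h, 0.4115/0.0416667 → 9 → j; chars hj.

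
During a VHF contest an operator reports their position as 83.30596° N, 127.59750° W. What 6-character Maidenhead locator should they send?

Add 180° to longitude and 90° to latitude: 52.4025, 173.3060.
Field: lon ⌊52.4025/20⌋ = 2 → C; lat ⌊173.3060/10⌋ = 17 → R.
Square: lon ⌊12.4025/2⌋ = 6; lat ⌊3.3060/1⌋ = 3.
Subsquare: lon ⌊0.4025/0.0833333⌋ = 4 → e; lat ⌊0.3060/0.0416667⌋ = 7 → h.

CR63eh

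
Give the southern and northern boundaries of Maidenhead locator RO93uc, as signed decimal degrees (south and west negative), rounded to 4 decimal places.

53.0833, 53.1250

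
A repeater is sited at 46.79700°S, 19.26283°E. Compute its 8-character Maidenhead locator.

Shift to the Maidenhead origin (180°W, 90°S): lon 199.26283, lat 43.20300.
Field (20°×10°, letters A–R): 199.26283/20 → 9 → J, 43.20300/10 → 4 → E; chars JE.
Square (2°×1°, digits 0–9): 19.26283/2 → 9, 3.20300/1 → 3; chars 93.
Subsquare (5′×2.5′, letters a–x): 1.26283/0.0833333 → 15 → p, 0.20300/0.0416667 → 4 → e; chars pe.
Extended square (30″×15″, digits 0–9): 0.01283/0.00833333 → 1, 0.03633/0.00416667 → 8; chars 18.

JE93pe18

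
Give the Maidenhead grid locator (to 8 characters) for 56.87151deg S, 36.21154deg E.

KD83cd50

Add 180° to longitude and 90° to latitude: 216.21154, 33.12849.
Field: 216.21154/20 → 10 → K, 33.12849/10 → 3 → D; chars KD.
Square: 16.21154/2 → 8, 3.12849/1 → 3; chars 83.
Subsquare: 0.21154/0.0833333 → 2 → c, 0.12849/0.0416667 → 3 → d; chars cd.
Extended square: 0.04487/0.00833333 → 5, 0.00349/0.00416667 → 0; chars 50.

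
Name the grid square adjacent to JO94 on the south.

JO93

Latitude square 4; −1 → 3.
The longitude characters are unchanged.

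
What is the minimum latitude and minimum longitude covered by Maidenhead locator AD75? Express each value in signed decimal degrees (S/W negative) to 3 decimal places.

Field A=0, D=3: +0·20° lon, +3·10° lat → SW at lon -180°, lat -60°.
Square 7, 5: +7·2° lon, +5·1° lat → SW at lon -166°, lat -55°.
latitude -55.000, longitude -166.000.

-55.000, -166.000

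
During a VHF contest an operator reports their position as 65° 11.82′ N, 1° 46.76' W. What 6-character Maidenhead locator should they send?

Shift to the Maidenhead origin (180°W, 90°S): lon 178.2207, lat 155.1970.
Field (20°×10°, letters A–R): 178.2207/20 → 8 → I, 155.1970/10 → 15 → P; chars IP.
Square (2°×1°, digits 0–9): 18.2207/2 → 9, 5.1970/1 → 5; chars 95.
Subsquare (5′×2.5′, letters a–x): 0.2207/0.0833333 → 2 → c, 0.1970/0.0416667 → 4 → e; chars ce.

IP95ce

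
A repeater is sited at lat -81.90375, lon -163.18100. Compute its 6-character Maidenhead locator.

AA88jc

Offset from 180°W / 90°S: lon 16.8190°, lat 8.0962°.
Field: lon ⌊16.8190/20⌋ = 0 → A; lat ⌊8.0962/10⌋ = 0 → A.
Square: lon ⌊16.8190/2⌋ = 8; lat ⌊8.0962/1⌋ = 8.
Subsquare: lon ⌊0.8190/0.0833333⌋ = 9 → j; lat ⌊0.0962/0.0416667⌋ = 2 → c.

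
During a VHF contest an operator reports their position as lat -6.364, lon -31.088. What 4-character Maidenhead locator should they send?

HI43

Add 180° to longitude and 90° to latitude: 148.91, 83.64.
Field: lon ⌊148.91/20⌋ = 7 → H; lat ⌊83.64/10⌋ = 8 → I.
Square: lon ⌊8.91/2⌋ = 4; lat ⌊3.64/1⌋ = 3.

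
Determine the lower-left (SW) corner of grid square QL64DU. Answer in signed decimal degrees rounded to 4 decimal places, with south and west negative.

24.8333, 152.2500

Field Q=16, L=11: +16·20° lon, +11·10° lat → SW at lon 140°, lat 20°.
Square 6, 4: +6·2° lon, +4·1° lat → SW at lon 152°, lat 24°.
Subsquare d=3, u=20: +3·0.0833333° lon, +20·0.0416667° lat → SW at lon 152.25°, lat 24.8333°.
latitude 24.8333, longitude 152.2500.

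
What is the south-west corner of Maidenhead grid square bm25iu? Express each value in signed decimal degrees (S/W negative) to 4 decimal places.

35.8333, -155.3333

Field B=1, M=12: +1·20° lon, +12·10° lat → SW at lon -160°, lat 30°.
Square 2, 5: +2·2° lon, +5·1° lat → SW at lon -156°, lat 35°.
Subsquare i=8, u=20: +8·0.0833333° lon, +20·0.0416667° lat → SW at lon -155.333°, lat 35.8333°.
latitude 35.8333, longitude -155.3333.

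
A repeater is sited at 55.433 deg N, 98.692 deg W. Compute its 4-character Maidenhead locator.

EO05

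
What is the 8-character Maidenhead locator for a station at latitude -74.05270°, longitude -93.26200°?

EB35iw87

Offset from 180°W / 90°S: lon 86.73800°, lat 15.94730°.
Field: lon ⌊86.73800/20⌋ = 4 → E; lat ⌊15.94730/10⌋ = 1 → B.
Square: lon ⌊6.73800/2⌋ = 3; lat ⌊5.94730/1⌋ = 5.
Subsquare: lon ⌊0.73800/0.0833333⌋ = 8 → i; lat ⌊0.94730/0.0416667⌋ = 22 → w.
Extended square: lon ⌊0.07133/0.00833333⌋ = 8; lat ⌊0.03063/0.00416667⌋ = 7.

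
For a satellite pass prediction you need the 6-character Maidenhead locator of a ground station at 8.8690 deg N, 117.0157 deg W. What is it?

DJ18lu

Shift to the Maidenhead origin (180°W, 90°S): lon 62.9843, lat 98.8690.
Field (20°×10°, letters A–R): 62.9843/20 → 3 → D, 98.8690/10 → 9 → J; chars DJ.
Square (2°×1°, digits 0–9): 2.9843/2 → 1, 8.8690/1 → 8; chars 18.
Subsquare (5′×2.5′, letters a–x): 0.9843/0.0833333 → 11 → l, 0.8690/0.0416667 → 20 → u; chars lu.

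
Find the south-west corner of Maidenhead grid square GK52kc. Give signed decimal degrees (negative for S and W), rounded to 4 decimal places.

Field G=6, K=10: +6·20° lon, +10·10° lat → SW at lon -60°, lat 10°.
Square 5, 2: +5·2° lon, +2·1° lat → SW at lon -50°, lat 12°.
Subsquare k=10, c=2: +10·0.0833333° lon, +2·0.0416667° lat → SW at lon -49.1667°, lat 12.0833°.
latitude 12.0833, longitude -49.1667.

12.0833, -49.1667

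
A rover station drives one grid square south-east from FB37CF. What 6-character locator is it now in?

FB37de

Longitude subsquare c = 2; +1 → 3 = d.
Latitude subsquare f = 5; −1 → 4 = e.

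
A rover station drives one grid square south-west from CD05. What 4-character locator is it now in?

BD94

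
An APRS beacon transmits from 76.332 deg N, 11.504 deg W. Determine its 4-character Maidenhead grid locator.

Add 180° to longitude and 90° to latitude: 168.50, 166.33.
Field: lon ⌊168.50/20⌋ = 8 → I; lat ⌊166.33/10⌋ = 16 → Q.
Square: lon ⌊8.50/2⌋ = 4; lat ⌊6.33/1⌋ = 6.

IQ46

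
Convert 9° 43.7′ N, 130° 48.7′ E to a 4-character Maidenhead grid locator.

PJ59

Shift to the Maidenhead origin (180°W, 90°S): lon 310.81, lat 99.73.
Field: 310.81/20 → 15 → P, 99.73/10 → 9 → J; chars PJ.
Square: 10.81/2 → 5, 9.73/1 → 9; chars 59.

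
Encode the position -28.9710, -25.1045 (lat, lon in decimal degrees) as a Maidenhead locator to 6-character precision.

HG71ka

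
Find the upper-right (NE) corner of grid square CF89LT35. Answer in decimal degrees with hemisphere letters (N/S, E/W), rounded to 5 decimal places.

30.18333° S, 123.05000° W

Field C=2, F=5: +2·20° lon, +5·10° lat → SW at lon -140°, lat -40°.
Square 8, 9: +8·2° lon, +9·1° lat → SW at lon -124°, lat -31°.
Subsquare l=11, t=19: +11·0.0833333° lon, +19·0.0416667° lat → SW at lon -123.083°, lat -30.2083°.
Extended square 3, 5: +3·0.00833333° lon, +5·0.00416667° lat → SW at lon -123.058°, lat -30.1875°.
Cell spans 0.00833333° lon × 0.00416667° lat. NE corner is SW corner plus one full cell.
latitude 30.18333° S, longitude 123.05000° W.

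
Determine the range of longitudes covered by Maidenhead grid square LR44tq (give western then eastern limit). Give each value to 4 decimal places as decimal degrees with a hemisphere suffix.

Field L=11, R=17: +11·20° lon, +17·10° lat → SW at lon 40°, lat 80°.
Square 4, 4: +4·2° lon, +4·1° lat → SW at lon 48°, lat 84°.
Subsquare t=19, q=16: +19·0.0833333° lon, +16·0.0416667° lat → SW at lon 49.5833°, lat 84.6667°.
Cell spans 0.0833333° lon × 0.0416667° lat.
west 49.5833° E, east 49.6667° E.

49.5833° E, 49.6667° E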